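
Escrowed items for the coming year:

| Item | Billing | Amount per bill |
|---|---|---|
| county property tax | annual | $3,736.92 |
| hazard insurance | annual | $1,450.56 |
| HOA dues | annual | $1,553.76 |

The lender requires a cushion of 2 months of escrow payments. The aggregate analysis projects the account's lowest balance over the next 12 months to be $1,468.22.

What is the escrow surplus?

$344.68

County property tax = $3,736.92 annually
Hazard insurance = $1,450.56 annually
HOA dues = $1,553.76 annually
Yearly total = $3,736.92 + $1,450.56 + $1,553.76 = $6,741.24
Base monthly escrow = $6,741.24 ÷ 12 = $561.77
Cushion = 2 × $561.77 = $1,123.54
Excess over cushion: $1,468.22 − $1,123.54 = $344.68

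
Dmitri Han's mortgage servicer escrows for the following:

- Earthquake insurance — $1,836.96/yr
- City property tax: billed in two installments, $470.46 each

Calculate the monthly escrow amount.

Earthquake insurance — $1,836.96/yr
City property tax — $470.46 × 2 = $940.92/yr
Annual escrow total = $2,777.88
Monthly escrow = $2,777.88 ÷ 12 = $231.49

$231.49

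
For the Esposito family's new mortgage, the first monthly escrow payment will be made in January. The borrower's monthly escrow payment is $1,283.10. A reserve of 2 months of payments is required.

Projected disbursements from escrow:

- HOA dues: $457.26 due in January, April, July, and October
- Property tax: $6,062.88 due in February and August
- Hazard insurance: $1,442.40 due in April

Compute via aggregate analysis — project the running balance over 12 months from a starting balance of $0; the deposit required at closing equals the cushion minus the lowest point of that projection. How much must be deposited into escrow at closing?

Cushion = 2 × $1,283.10 = $2,566.20
Trial balance (start $0, +$1,283.10 each month, − disbursements):
  Jan: +$1,283.10 − $457.26 → $825.84
  Feb: +$1,283.10 − $6,062.88 → -$3,953.94
  Mar: +$1,283.10 → -$2,670.84
  Apr: +$1,283.10 − $1,899.66 → -$3,287.40
  May: +$1,283.10 → -$2,004.30
  Jun: +$1,283.10 → -$721.20
  Jul: +$1,283.10 − $457.26 → $104.64
  Aug: +$1,283.10 − $6,062.88 → -$4,675.14
  Sep: +$1,283.10 → -$3,392.04
  Oct: +$1,283.10 − $457.26 → -$2,566.20
  Nov: +$1,283.10 → -$1,283.10
  Dec: +$1,283.10 → $0.00
Lowest trial balance = -$4,675.14 (Aug)
Initial deposit = cushion − low point = $2,566.20 − (-$4,675.14) = $7,241.34

$7,241.34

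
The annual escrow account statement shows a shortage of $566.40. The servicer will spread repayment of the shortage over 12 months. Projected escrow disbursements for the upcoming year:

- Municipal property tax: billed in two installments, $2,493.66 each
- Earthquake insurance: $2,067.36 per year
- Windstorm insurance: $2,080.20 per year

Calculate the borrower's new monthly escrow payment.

$808.44

Municipal property tax — $2,493.66 × 2 = $4,987.32
Earthquake insurance — $2,067.36
Windstorm insurance — $2,080.20
Annual escrow total = $4,987.32 + $2,067.36 + $2,080.20 = $9,134.88
Per month = $9,134.88 / 12 = $761.24
Shortage per month = $566.40 ÷ 12 = $47.20
Adjusted monthly = $761.24 + $47.20 = $808.44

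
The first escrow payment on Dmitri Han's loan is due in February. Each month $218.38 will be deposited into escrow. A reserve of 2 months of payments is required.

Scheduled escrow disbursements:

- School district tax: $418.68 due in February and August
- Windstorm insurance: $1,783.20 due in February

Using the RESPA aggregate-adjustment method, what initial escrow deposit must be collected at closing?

$2,420.26

Cushion = 2 × $218.38 = $436.76
Trial balance (start $0, +$218.38 each month, − disbursements):
  Feb: +$218.38 − $2,201.88 → -$1,983.50
  Mar: +$218.38 → -$1,765.12
  Apr: +$218.38 → -$1,546.74
  May: +$218.38 → -$1,328.36
  Jun: +$218.38 → -$1,109.98
  Jul: +$218.38 → -$891.60
  Aug: +$218.38 − $418.68 → -$1,091.90
  Sep: +$218.38 → -$873.52
  Oct: +$218.38 → -$655.14
  Nov: +$218.38 → -$436.76
  Dec: +$218.38 → -$218.38
  Jan: +$218.38 → $0.00
Lowest trial balance = -$1,983.50 (Feb)
Initial deposit = cushion − low point = $436.76 − (-$1,983.50) = $2,420.26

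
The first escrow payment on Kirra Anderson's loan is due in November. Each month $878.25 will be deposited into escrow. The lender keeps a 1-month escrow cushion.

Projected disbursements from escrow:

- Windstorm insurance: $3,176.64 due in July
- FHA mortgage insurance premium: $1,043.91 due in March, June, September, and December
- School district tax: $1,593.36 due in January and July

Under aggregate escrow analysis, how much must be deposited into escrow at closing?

Cushion = 1 × $878.25 = $878.25
Trial balance (start $0, +$878.25 each month, − disbursements):
  Nov: +$878.25 → $878.25
  Dec: +$878.25 − $1,043.91 → $712.59
  Jan: +$878.25 − $1,593.36 → -$2.52
  Feb: +$878.25 → $875.73
  Mar: +$878.25 − $1,043.91 → $710.07
  Apr: +$878.25 → $1,588.32
  May: +$878.25 → $2,466.57
  Jun: +$878.25 − $1,043.91 → $2,300.91
  Jul: +$878.25 − $4,770.00 → -$1,590.84
  Aug: +$878.25 → -$712.59
  Sep: +$878.25 − $1,043.91 → -$878.25
  Oct: +$878.25 → $0.00
Lowest trial balance = -$1,590.84 (Jul)
Initial deposit = cushion − low point = $878.25 − (-$1,590.84) = $2,469.09

$2,469.09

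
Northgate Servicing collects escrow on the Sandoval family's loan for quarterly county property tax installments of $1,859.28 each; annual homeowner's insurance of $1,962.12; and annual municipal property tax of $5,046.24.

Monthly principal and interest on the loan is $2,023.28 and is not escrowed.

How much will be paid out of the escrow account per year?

$14,445.48

County property tax = $1,859.28 × 4 = $7,437.12/yr
Homeowner's insurance = $1,962.12/yr
Municipal property tax = $5,046.24/yr
Annual escrow total = $14,445.48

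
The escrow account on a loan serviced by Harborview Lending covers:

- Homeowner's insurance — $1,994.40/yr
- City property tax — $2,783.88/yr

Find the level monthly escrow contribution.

$398.19

Homeowner's insurance — $1,994.40/yr
City property tax — $2,783.88/yr
Combined annual = $1,994.40 + $2,783.88 = $4,778.28
Monthly escrow = $4,778.28 ÷ 12 = $398.19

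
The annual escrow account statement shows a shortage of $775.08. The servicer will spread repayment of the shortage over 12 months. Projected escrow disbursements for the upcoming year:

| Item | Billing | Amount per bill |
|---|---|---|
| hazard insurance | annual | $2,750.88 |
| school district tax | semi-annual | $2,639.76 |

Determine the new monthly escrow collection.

$733.79

Hazard insurance: $2,750.88 annually
School district tax: $2,639.76 × 2 = $5,279.52 annually
Total per year = $2,750.88 + $5,279.52 = $8,030.40
Monthly = $8,030.40 ÷ 12 = $669.20
Shortage per month = $775.08 / 12 = $64.59
Adjusted monthly = $669.20 + $64.59 = $733.79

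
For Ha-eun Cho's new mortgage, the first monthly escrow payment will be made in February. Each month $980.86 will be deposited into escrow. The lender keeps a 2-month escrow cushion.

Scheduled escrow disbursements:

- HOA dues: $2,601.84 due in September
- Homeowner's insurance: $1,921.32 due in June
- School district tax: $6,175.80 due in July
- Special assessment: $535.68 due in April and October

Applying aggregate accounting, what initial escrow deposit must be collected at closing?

$5,349.48

Cushion = 2 × $980.86 = $1,961.72
Trial balance (start $0, +$980.86 each month, − disbursements):
  Feb: +$980.86 → $980.86
  Mar: +$980.86 → $1,961.72
  Apr: +$980.86 − $535.68 → $2,406.90
  May: +$980.86 → $3,387.76
  Jun: +$980.86 − $1,921.32 → $2,447.30
  Jul: +$980.86 − $6,175.80 → -$2,747.64
  Aug: +$980.86 → -$1,766.78
  Sep: +$980.86 − $2,601.84 → -$3,387.76
  Oct: +$980.86 − $535.68 → -$2,942.58
  Nov: +$980.86 → -$1,961.72
  Dec: +$980.86 → -$980.86
  Jan: +$980.86 → $0.00
Lowest trial balance = -$3,387.76 (Sep)
Initial deposit = cushion − low point = $1,961.72 − (-$3,387.76) = $5,349.48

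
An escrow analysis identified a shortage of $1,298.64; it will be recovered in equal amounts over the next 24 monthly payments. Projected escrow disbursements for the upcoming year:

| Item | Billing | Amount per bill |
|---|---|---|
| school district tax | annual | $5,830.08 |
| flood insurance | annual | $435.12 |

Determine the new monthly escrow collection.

$576.21

School district tax = $5,830.08 per year
Flood insurance = $435.12 per year
Annual escrow total = $6,265.20
Per month = $6,265.20 ÷ 12 = $522.10
Shortage spread = $1,298.64 ÷ 24 = $54.11/mo
New monthly escrow = $522.10 + $54.11 = $576.21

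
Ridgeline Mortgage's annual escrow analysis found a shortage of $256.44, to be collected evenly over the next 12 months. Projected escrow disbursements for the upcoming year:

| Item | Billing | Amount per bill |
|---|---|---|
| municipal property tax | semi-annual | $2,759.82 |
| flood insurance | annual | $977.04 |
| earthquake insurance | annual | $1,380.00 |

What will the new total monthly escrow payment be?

$677.76

Municipal property tax: $2,759.82 × 2 = $5,519.64
Flood insurance: $977.04
Earthquake insurance: $1,380.00
Combined annual = $5,519.64 + $977.04 + $1,380.00 = $7,876.68
Monthly escrow = $7,876.68 / 12 = $656.39
Shortage spread = $256.44 / 12 = $21.37/mo
New monthly escrow = $656.39 + $21.37 = $677.76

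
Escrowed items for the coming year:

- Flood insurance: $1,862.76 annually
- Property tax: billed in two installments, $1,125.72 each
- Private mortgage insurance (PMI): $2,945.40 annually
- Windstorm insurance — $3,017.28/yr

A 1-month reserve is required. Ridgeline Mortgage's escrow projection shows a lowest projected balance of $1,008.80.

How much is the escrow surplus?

Flood insurance: $1,862.76 annually
Property tax: $1,125.72 × 2 = $2,251.44 annually
Private mortgage insurance (PMI): $2,945.40 annually
Windstorm insurance: $3,017.28 annually
Annual escrow total = $1,862.76 + $2,251.44 + $2,945.40 + $3,017.28 = $10,076.88
Base monthly escrow = $10,076.88 / 12 = $839.74
Required reserve = 1 × $839.74 = $839.74
Surplus = $1,008.80 − $839.74 = $169.06

$169.06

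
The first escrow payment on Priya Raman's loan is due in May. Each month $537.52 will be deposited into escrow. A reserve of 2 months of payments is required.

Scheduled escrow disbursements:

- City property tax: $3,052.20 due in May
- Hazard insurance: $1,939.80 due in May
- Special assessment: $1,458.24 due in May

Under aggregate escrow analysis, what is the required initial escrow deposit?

$6,987.76

Cushion = 2 × $537.52 = $1,075.04
Trial balance (start $0, +$537.52 each month, − disbursements):
  May: +$537.52 − $6,450.24 → -$5,912.72
  Jun: +$537.52 → -$5,375.20
  Jul: +$537.52 → -$4,837.68
  Aug: +$537.52 → -$4,300.16
  Sep: +$537.52 → -$3,762.64
  Oct: +$537.52 → -$3,225.12
  Nov: +$537.52 → -$2,687.60
  Dec: +$537.52 → -$2,150.08
  Jan: +$537.52 → -$1,612.56
  Feb: +$537.52 → -$1,075.04
  Mar: +$537.52 → -$537.52
  Apr: +$537.52 → $0.00
Lowest trial balance = -$5,912.72 (May)
Initial deposit = cushion − low point = $1,075.04 − (-$5,912.72) = $6,987.76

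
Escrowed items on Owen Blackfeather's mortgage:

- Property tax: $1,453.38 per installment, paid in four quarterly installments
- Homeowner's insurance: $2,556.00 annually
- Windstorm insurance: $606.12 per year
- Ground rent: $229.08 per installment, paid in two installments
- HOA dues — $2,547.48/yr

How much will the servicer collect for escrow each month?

$998.44

Property tax: $1,453.38 × 4 = $5,813.52/yr
Homeowner's insurance: $2,556.00/yr
Windstorm insurance: $606.12/yr
Ground rent: $229.08 × 2 = $458.16/yr
HOA dues: $2,547.48/yr
Combined annual = $11,981.28
Per month = $11,981.28 ÷ 12 = $998.44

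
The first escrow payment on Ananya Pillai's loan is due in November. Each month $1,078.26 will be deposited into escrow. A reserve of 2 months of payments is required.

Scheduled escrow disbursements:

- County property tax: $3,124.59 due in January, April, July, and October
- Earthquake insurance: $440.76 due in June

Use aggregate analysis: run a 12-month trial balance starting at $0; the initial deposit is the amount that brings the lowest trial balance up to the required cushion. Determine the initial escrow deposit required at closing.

Cushion = 2 × $1,078.26 = $2,156.52
Trial balance (start $0, +$1,078.26 each month, − disbursements):
  Nov: +$1,078.26 → $1,078.26
  Dec: +$1,078.26 → $2,156.52
  Jan: +$1,078.26 − $3,124.59 → $110.19
  Feb: +$1,078.26 → $1,188.45
  Mar: +$1,078.26 → $2,266.71
  Apr: +$1,078.26 − $3,124.59 → $220.38
  May: +$1,078.26 → $1,298.64
  Jun: +$1,078.26 − $440.76 → $1,936.14
  Jul: +$1,078.26 − $3,124.59 → -$110.19
  Aug: +$1,078.26 → $968.07
  Sep: +$1,078.26 → $2,046.33
  Oct: +$1,078.26 − $3,124.59 → $0.00
Lowest trial balance = -$110.19 (Jul)
Initial deposit = cushion − low point = $2,156.52 − (-$110.19) = $2,266.71

$2,266.71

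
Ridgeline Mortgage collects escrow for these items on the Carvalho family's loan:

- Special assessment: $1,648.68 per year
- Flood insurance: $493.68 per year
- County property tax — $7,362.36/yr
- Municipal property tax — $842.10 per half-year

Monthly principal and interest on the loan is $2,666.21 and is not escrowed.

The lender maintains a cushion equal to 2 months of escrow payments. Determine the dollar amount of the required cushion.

$1,864.82

Special assessment — $1,648.68/yr
Flood insurance — $493.68/yr
County property tax — $7,362.36/yr
Municipal property tax — $842.10 × 2 = $1,684.20/yr
Yearly total = $1,648.68 + $493.68 + $7,362.36 + $1,684.20 = $11,188.92
Monthly escrow = $11,188.92 / 12 = $932.41
Required cushion = 2 × $932.41 = $1,864.82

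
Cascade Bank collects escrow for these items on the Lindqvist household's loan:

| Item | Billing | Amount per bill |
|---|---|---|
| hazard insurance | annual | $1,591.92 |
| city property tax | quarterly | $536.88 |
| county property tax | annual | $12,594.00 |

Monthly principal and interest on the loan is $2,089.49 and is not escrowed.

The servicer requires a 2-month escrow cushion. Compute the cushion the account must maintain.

$2,722.24

Hazard insurance: $1,591.92 per year
City property tax: $536.88 × 4 = $2,147.52 per year
County property tax: $12,594.00 per year
Total annual escrow = $1,591.92 + $2,147.52 + $12,594.00 = $16,333.44
Per month = $16,333.44 ÷ 12 = $1,361.12
Reserve = 2 × $1,361.12 = $2,722.24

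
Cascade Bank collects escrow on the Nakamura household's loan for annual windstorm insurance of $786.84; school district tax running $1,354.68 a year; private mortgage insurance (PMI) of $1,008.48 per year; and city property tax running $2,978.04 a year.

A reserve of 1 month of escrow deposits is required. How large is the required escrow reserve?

$510.67

Windstorm insurance = $786.84/yr
School district tax = $1,354.68/yr
Private mortgage insurance (PMI) = $1,008.48/yr
City property tax = $2,978.04/yr
Yearly total = $6,128.04
Base monthly escrow = $6,128.04 ÷ 12 = $510.67
Required cushion = 1 × $510.67 = $510.67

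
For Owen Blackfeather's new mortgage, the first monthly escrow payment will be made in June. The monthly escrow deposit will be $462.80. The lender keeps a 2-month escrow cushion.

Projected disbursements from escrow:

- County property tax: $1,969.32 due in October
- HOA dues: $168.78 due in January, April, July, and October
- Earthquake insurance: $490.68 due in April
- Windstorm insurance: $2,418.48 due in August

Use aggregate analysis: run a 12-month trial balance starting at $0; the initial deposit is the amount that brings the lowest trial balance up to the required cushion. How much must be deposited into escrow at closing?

Cushion = 2 × $462.80 = $925.60
Trial balance (start $0, +$462.80 each month, − disbursements):
  Jun: +$462.80 → $462.80
  Jul: +$462.80 − $168.78 → $756.82
  Aug: +$462.80 − $2,418.48 → -$1,198.86
  Sep: +$462.80 → -$736.06
  Oct: +$462.80 − $2,138.10 → -$2,411.36
  Nov: +$462.80 → -$1,948.56
  Dec: +$462.80 → -$1,485.76
  Jan: +$462.80 − $168.78 → -$1,191.74
  Feb: +$462.80 → -$728.94
  Mar: +$462.80 → -$266.14
  Apr: +$462.80 − $659.46 → -$462.80
  May: +$462.80 → $0.00
Lowest trial balance = -$2,411.36 (Oct)
Initial deposit = cushion − low point = $925.60 − (-$2,411.36) = $3,336.96

$3,336.96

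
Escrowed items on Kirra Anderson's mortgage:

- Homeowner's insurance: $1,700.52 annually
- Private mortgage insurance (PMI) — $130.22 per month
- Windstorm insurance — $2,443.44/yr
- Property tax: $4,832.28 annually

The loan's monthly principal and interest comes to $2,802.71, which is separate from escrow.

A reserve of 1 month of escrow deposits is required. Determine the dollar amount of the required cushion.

Homeowner's insurance = $1,700.52 annually
Private mortgage insurance (PMI) = $130.22 × 12 = $1,562.64 annually
Windstorm insurance = $2,443.44 annually
Property tax = $4,832.28 annually
Total annual escrow = $1,700.52 + $1,562.64 + $2,443.44 + $4,832.28 = $10,538.88
Monthly escrow = $10,538.88 / 12 = $878.24
Required cushion = 1 × $878.24 = $878.24

$878.24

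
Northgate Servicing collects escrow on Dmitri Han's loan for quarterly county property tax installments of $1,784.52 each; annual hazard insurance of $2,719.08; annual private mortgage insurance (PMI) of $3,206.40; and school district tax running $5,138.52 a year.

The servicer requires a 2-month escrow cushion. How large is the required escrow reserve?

$3,033.68

County property tax: $1,784.52 × 4 = $7,138.08
Hazard insurance: $2,719.08
Private mortgage insurance (PMI): $3,206.40
School district tax: $5,138.52
Yearly total = $18,202.08
Monthly escrow = $18,202.08 ÷ 12 = $1,516.84
Cushion = 2 × $1,516.84 = $3,033.68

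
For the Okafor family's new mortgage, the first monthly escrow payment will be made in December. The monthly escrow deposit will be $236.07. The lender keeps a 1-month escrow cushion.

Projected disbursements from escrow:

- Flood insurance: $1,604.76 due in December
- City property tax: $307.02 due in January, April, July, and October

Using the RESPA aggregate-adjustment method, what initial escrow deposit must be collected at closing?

Cushion = 1 × $236.07 = $236.07
Trial balance (start $0, +$236.07 each month, − disbursements):
  Dec: +$236.07 − $1,604.76 → -$1,368.69
  Jan: +$236.07 − $307.02 → -$1,439.64
  Feb: +$236.07 → -$1,203.57
  Mar: +$236.07 → -$967.50
  Apr: +$236.07 − $307.02 → -$1,038.45
  May: +$236.07 → -$802.38
  Jun: +$236.07 → -$566.31
  Jul: +$236.07 − $307.02 → -$637.26
  Aug: +$236.07 → -$401.19
  Sep: +$236.07 → -$165.12
  Oct: +$236.07 − $307.02 → -$236.07
  Nov: +$236.07 → $0.00
Lowest trial balance = -$1,439.64 (Jan)
Initial deposit = cushion − low point = $236.07 − (-$1,439.64) = $1,675.71

$1,675.71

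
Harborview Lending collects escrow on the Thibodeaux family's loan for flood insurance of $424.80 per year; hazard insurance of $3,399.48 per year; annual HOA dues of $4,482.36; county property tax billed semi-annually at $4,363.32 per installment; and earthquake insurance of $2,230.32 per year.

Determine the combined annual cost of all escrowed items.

$19,263.60

Flood insurance = $424.80
Hazard insurance = $3,399.48
HOA dues = $4,482.36
County property tax = $4,363.32 × 2 = $8,726.64
Earthquake insurance = $2,230.32
Combined annual = $424.80 + $3,399.48 + $4,482.36 + $8,726.64 + $2,230.32 = $19,263.60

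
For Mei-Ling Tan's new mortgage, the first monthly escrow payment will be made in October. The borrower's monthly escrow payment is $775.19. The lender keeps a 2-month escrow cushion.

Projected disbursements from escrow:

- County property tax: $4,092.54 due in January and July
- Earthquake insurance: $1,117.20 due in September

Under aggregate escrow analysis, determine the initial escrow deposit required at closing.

Cushion = 2 × $775.19 = $1,550.38
Trial balance (start $0, +$775.19 each month, − disbursements):
  Oct: +$775.19 → $775.19
  Nov: +$775.19 → $1,550.38
  Dec: +$775.19 → $2,325.57
  Jan: +$775.19 − $4,092.54 → -$991.78
  Feb: +$775.19 → -$216.59
  Mar: +$775.19 → $558.60
  Apr: +$775.19 → $1,333.79
  May: +$775.19 → $2,108.98
  Jun: +$775.19 → $2,884.17
  Jul: +$775.19 − $4,092.54 → -$433.18
  Aug: +$775.19 → $342.01
  Sep: +$775.19 − $1,117.20 → $0.00
Lowest trial balance = -$991.78 (Jan)
Initial deposit = cushion − low point = $1,550.38 − (-$991.78) = $2,542.16

$2,542.16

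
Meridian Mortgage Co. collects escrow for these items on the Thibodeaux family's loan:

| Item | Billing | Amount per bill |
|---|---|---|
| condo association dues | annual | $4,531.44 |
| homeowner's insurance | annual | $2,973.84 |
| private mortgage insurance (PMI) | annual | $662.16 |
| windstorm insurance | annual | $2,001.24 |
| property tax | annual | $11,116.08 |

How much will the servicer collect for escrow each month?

Condo association dues: $4,531.44
Homeowner's insurance: $2,973.84
Private mortgage insurance (PMI): $662.16
Windstorm insurance: $2,001.24
Property tax: $11,116.08
Annual escrow total = $4,531.44 + $2,973.84 + $662.16 + $2,001.24 + $11,116.08 = $21,284.76
Monthly = $21,284.76 ÷ 12 = $1,773.73

$1,773.73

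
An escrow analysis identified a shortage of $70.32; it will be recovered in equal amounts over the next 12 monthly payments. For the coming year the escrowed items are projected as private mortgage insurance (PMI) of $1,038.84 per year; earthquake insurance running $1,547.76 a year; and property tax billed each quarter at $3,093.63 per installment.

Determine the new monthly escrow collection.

Private mortgage insurance (PMI): $1,038.84
Earthquake insurance: $1,547.76
Property tax: $3,093.63 × 4 = $12,374.52
Yearly total = $1,038.84 + $1,547.76 + $12,374.52 = $14,961.12
Monthly escrow = $14,961.12 ÷ 12 = $1,246.76
Monthly shortage recovery: $70.32 / 12 = $5.86
Adjusted monthly = $1,246.76 + $5.86 = $1,252.62

$1,252.62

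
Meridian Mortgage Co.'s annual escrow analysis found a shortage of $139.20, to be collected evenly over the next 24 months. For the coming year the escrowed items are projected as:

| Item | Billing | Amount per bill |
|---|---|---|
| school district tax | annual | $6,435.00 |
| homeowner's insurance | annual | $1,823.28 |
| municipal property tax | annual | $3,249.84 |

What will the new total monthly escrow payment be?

$964.81

School district tax: $6,435.00 per year
Homeowner's insurance: $1,823.28 per year
Municipal property tax: $3,249.84 per year
Yearly total = $11,508.12
Base monthly escrow = $11,508.12 ÷ 12 = $959.01
Shortage spread = $139.20 ÷ 24 = $5.80/mo
Adjusted monthly = $959.01 + $5.80 = $964.81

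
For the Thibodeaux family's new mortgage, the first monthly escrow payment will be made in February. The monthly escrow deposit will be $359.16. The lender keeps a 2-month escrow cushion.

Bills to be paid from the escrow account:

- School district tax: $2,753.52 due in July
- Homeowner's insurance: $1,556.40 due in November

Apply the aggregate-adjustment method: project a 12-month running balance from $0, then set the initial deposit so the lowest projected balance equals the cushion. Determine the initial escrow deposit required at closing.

Cushion = 2 × $359.16 = $718.32
Trial balance (start $0, +$359.16 each month, − disbursements):
  Feb: +$359.16 → $359.16
  Mar: +$359.16 → $718.32
  Apr: +$359.16 → $1,077.48
  May: +$359.16 → $1,436.64
  Jun: +$359.16 → $1,795.80
  Jul: +$359.16 − $2,753.52 → -$598.56
  Aug: +$359.16 → -$239.40
  Sep: +$359.16 → $119.76
  Oct: +$359.16 → $478.92
  Nov: +$359.16 − $1,556.40 → -$718.32
  Dec: +$359.16 → -$359.16
  Jan: +$359.16 → $0.00
Lowest trial balance = -$718.32 (Nov)
Initial deposit = cushion − low point = $718.32 − (-$718.32) = $1,436.64

$1,436.64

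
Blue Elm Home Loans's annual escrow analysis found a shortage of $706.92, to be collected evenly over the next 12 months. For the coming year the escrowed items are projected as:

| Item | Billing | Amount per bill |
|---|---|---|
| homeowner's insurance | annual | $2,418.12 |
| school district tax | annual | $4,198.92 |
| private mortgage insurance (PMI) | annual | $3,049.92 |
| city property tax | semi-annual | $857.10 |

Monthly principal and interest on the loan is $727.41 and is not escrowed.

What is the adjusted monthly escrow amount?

$1,007.34

Homeowner's insurance = $2,418.12/yr
School district tax = $4,198.92/yr
Private mortgage insurance (PMI) = $3,049.92/yr
City property tax = $857.10 × 2 = $1,714.20/yr
Total per year = $11,381.16
Monthly escrow = $11,381.16 / 12 = $948.43
Shortage spread = $706.92 / 12 = $58.91/mo
Adjusted monthly = $948.43 + $58.91 = $1,007.34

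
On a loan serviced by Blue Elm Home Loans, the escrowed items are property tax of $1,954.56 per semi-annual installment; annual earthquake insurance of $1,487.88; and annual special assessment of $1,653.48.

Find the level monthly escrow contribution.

Property tax — $1,954.56 × 2 = $3,909.12 per year
Earthquake insurance — $1,487.88 per year
Special assessment — $1,653.48 per year
Total per year = $7,050.48
Monthly = $7,050.48 / 12 = $587.54

$587.54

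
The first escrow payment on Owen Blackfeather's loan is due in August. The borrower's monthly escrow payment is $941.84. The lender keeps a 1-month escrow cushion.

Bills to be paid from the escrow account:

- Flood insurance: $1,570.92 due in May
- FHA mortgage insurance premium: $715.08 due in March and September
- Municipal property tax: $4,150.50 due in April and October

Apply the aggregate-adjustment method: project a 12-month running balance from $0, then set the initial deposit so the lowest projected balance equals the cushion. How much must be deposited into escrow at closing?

Cushion = 1 × $941.84 = $941.84
Trial balance (start $0, +$941.84 each month, − disbursements):
  Aug: +$941.84 → $941.84
  Sep: +$941.84 − $715.08 → $1,168.60
  Oct: +$941.84 − $4,150.50 → -$2,040.06
  Nov: +$941.84 → -$1,098.22
  Dec: +$941.84 → -$156.38
  Jan: +$941.84 → $785.46
  Feb: +$941.84 → $1,727.30
  Mar: +$941.84 − $715.08 → $1,954.06
  Apr: +$941.84 − $4,150.50 → -$1,254.60
  May: +$941.84 − $1,570.92 → -$1,883.68
  Jun: +$941.84 → -$941.84
  Jul: +$941.84 → $0.00
Lowest trial balance = -$2,040.06 (Oct)
Initial deposit = cushion − low point = $941.84 − (-$2,040.06) = $2,981.90

$2,981.90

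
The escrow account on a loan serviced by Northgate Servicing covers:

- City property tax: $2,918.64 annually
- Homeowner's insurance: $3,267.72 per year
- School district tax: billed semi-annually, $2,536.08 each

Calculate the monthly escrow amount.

City property tax: $2,918.64 per year
Homeowner's insurance: $3,267.72 per year
School district tax: $2,536.08 × 2 = $5,072.16 per year
Combined annual = $11,258.52
Per month = $11,258.52 / 12 = $938.21

$938.21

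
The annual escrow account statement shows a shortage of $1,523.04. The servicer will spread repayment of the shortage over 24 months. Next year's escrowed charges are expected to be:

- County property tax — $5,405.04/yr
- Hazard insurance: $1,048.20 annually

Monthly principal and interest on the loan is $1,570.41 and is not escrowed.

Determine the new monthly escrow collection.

$601.23

County property tax: $5,405.04 per year
Hazard insurance: $1,048.20 per year
Yearly total = $6,453.24
Per month = $6,453.24 / 12 = $537.77
Shortage spread = $1,523.04 / 24 = $63.46/mo
New monthly escrow = $537.77 + $63.46 = $601.23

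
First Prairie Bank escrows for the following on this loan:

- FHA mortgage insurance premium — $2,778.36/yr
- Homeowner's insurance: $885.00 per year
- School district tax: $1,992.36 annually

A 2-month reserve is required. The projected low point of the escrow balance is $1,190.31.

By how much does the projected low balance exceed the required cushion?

$247.69

FHA mortgage insurance premium = $2,778.36
Homeowner's insurance = $885.00
School district tax = $1,992.36
Total per year = $2,778.36 + $885.00 + $1,992.36 = $5,655.72
Monthly escrow = $5,655.72 / 12 = $471.31
Required cushion = 2 × $471.31 = $942.62
Excess over cushion: $1,190.31 − $942.62 = $247.69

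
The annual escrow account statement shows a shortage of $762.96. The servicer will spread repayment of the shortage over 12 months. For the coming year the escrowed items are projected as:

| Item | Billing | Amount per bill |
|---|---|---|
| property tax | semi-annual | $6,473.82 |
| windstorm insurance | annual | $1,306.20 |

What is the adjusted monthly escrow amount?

$1,251.40

Property tax = $6,473.82 × 2 = $12,947.64 annually
Windstorm insurance = $1,306.20 annually
Yearly total = $12,947.64 + $1,306.20 = $14,253.84
Base monthly escrow = $14,253.84 ÷ 12 = $1,187.82
Monthly shortage recovery: $762.96 / 12 = $63.58
Adjusted monthly = $1,187.82 + $63.58 = $1,251.40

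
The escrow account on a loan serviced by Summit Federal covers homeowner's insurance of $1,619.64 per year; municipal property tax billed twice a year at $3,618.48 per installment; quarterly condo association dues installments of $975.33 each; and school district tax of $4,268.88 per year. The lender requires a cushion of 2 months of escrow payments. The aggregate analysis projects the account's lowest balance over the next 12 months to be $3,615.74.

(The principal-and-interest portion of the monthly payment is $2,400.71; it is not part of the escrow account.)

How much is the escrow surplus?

Homeowner's insurance — $1,619.64/yr
Municipal property tax — $3,618.48 × 2 = $7,236.96/yr
Condo association dues — $975.33 × 4 = $3,901.32/yr
School district tax — $4,268.88/yr
Combined annual = $17,026.80
Base monthly escrow = $17,026.80 ÷ 12 = $1,418.90
Cushion = 2 × $1,418.90 = $2,837.80
Excess over cushion: $3,615.74 − $2,837.80 = $777.94

$777.94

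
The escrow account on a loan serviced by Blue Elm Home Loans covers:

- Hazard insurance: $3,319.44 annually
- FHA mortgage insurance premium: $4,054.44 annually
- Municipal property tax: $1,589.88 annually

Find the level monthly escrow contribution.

Hazard insurance — $3,319.44 per year
FHA mortgage insurance premium — $4,054.44 per year
Municipal property tax — $1,589.88 per year
Total per year = $3,319.44 + $4,054.44 + $1,589.88 = $8,963.76
Base monthly escrow = $8,963.76 ÷ 12 = $746.98

$746.98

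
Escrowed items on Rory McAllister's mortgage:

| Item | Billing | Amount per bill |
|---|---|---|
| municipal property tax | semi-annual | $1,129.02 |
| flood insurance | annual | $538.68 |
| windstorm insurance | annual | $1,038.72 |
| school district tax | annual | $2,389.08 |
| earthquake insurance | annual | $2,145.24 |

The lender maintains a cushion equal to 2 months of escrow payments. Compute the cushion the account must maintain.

Municipal property tax: $1,129.02 × 2 = $2,258.04 per year
Flood insurance: $538.68 per year
Windstorm insurance: $1,038.72 per year
School district tax: $2,389.08 per year
Earthquake insurance: $2,145.24 per year
Combined annual = $2,258.04 + $538.68 + $1,038.72 + $2,389.08 + $2,145.24 = $8,369.76
Monthly = $8,369.76 ÷ 12 = $697.48
Cushion = 2 × $697.48 = $1,394.96

$1,394.96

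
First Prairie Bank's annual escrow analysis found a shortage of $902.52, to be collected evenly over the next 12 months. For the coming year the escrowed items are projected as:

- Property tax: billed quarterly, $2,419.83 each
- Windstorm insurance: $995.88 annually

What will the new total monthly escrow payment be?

Property tax — $2,419.83 × 4 = $9,679.32
Windstorm insurance — $995.88
Annual escrow total = $9,679.32 + $995.88 = $10,675.20
Monthly escrow = $10,675.20 / 12 = $889.60
Monthly shortage recovery: $902.52 ÷ 12 = $75.21
Adjusted monthly = $889.60 + $75.21 = $964.81

$964.81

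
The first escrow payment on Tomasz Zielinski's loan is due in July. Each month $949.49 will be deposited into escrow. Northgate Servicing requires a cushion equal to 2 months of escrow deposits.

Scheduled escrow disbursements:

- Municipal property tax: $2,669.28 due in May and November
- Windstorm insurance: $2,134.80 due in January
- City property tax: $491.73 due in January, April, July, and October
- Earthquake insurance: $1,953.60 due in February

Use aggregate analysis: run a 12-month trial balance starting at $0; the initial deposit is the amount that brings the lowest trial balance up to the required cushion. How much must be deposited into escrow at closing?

Cushion = 2 × $949.49 = $1,898.98
Trial balance (start $0, +$949.49 each month, − disbursements):
  Jul: +$949.49 − $491.73 → $457.76
  Aug: +$949.49 → $1,407.25
  Sep: +$949.49 → $2,356.74
  Oct: +$949.49 − $491.73 → $2,814.50
  Nov: +$949.49 − $2,669.28 → $1,094.71
  Dec: +$949.49 → $2,044.20
  Jan: +$949.49 − $2,626.53 → $367.16
  Feb: +$949.49 − $1,953.60 → -$636.95
  Mar: +$949.49 → $312.54
  Apr: +$949.49 − $491.73 → $770.30
  May: +$949.49 − $2,669.28 → -$949.49
  Jun: +$949.49 → $0.00
Lowest trial balance = -$949.49 (May)
Initial deposit = cushion − low point = $1,898.98 − (-$949.49) = $2,848.47

$2,848.47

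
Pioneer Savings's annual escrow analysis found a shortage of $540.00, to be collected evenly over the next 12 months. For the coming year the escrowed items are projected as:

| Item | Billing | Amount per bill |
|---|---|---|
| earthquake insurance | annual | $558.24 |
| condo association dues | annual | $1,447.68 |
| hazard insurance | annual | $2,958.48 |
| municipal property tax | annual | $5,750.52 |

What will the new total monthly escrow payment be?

$937.91

Earthquake insurance — $558.24/yr
Condo association dues — $1,447.68/yr
Hazard insurance — $2,958.48/yr
Municipal property tax — $5,750.52/yr
Total per year = $558.24 + $1,447.68 + $2,958.48 + $5,750.52 = $10,714.92
Per month = $10,714.92 ÷ 12 = $892.91
Shortage spread = $540.00 / 12 = $45.00/mo
Adjusted monthly = $892.91 + $45.00 = $937.91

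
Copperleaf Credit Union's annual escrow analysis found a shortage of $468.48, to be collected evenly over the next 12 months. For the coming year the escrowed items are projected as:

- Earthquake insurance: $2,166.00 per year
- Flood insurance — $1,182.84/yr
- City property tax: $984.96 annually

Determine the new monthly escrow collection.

Earthquake insurance = $2,166.00
Flood insurance = $1,182.84
City property tax = $984.96
Combined annual = $2,166.00 + $1,182.84 + $984.96 = $4,333.80
Monthly = $4,333.80 ÷ 12 = $361.15
Shortage per month = $468.48 / 12 = $39.04
Adjusted monthly = $361.15 + $39.04 = $400.19

$400.19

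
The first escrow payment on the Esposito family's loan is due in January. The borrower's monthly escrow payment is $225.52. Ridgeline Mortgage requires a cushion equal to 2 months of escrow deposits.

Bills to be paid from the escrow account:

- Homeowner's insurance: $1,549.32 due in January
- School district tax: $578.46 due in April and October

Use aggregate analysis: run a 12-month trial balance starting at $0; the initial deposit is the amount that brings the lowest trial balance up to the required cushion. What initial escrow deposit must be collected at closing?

Cushion = 2 × $225.52 = $451.04
Trial balance (start $0, +$225.52 each month, − disbursements):
  Jan: +$225.52 − $1,549.32 → -$1,323.80
  Feb: +$225.52 → -$1,098.28
  Mar: +$225.52 → -$872.76
  Apr: +$225.52 − $578.46 → -$1,225.70
  May: +$225.52 → -$1,000.18
  Jun: +$225.52 → -$774.66
  Jul: +$225.52 → -$549.14
  Aug: +$225.52 → -$323.62
  Sep: +$225.52 → -$98.10
  Oct: +$225.52 − $578.46 → -$451.04
  Nov: +$225.52 → -$225.52
  Dec: +$225.52 → $0.00
Lowest trial balance = -$1,323.80 (Jan)
Initial deposit = cushion − low point = $451.04 − (-$1,323.80) = $1,774.84

$1,774.84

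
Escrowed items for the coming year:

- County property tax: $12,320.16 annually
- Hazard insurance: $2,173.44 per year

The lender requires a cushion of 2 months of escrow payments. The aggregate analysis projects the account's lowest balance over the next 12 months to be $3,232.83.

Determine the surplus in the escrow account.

$817.23

County property tax — $12,320.16
Hazard insurance — $2,173.44
Total annual escrow = $14,493.60
Per month = $14,493.60 ÷ 12 = $1,207.80
Cushion = 2 × $1,207.80 = $2,415.60
Surplus = $3,232.83 − $2,415.60 = $817.23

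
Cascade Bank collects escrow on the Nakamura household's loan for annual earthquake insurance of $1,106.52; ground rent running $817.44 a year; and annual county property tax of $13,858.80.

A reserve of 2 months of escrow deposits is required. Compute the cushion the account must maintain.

Earthquake insurance — $1,106.52 annually
Ground rent — $817.44 annually
County property tax — $13,858.80 annually
Combined annual = $1,106.52 + $817.44 + $13,858.80 = $15,782.76
Monthly = $15,782.76 / 12 = $1,315.23
Required cushion = 2 × $1,315.23 = $2,630.46

$2,630.46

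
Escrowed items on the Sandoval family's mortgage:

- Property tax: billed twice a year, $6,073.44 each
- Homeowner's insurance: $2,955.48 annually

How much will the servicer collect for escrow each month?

Property tax — $6,073.44 × 2 = $12,146.88 annually
Homeowner's insurance — $2,955.48 annually
Total annual escrow = $12,146.88 + $2,955.48 = $15,102.36
Monthly = $15,102.36 / 12 = $1,258.53

$1,258.53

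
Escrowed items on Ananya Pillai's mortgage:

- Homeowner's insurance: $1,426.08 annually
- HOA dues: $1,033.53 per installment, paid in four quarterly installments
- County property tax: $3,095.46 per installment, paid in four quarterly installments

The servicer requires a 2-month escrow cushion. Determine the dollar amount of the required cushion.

$2,990.34

Homeowner's insurance = $1,426.08
HOA dues = $1,033.53 × 4 = $4,134.12
County property tax = $3,095.46 × 4 = $12,381.84
Total per year = $17,942.04
Base monthly escrow = $17,942.04 / 12 = $1,495.17
Cushion = 2 × $1,495.17 = $2,990.34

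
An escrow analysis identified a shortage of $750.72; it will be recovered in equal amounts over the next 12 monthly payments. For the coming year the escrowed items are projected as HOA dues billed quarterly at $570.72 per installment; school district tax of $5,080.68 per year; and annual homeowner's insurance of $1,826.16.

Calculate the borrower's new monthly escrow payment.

HOA dues — $570.72 × 4 = $2,282.88/yr
School district tax — $5,080.68/yr
Homeowner's insurance — $1,826.16/yr
Combined annual = $9,189.72
Per month = $9,189.72 ÷ 12 = $765.81
Shortage per month = $750.72 ÷ 12 = $62.56
Adjusted monthly = $765.81 + $62.56 = $828.37

$828.37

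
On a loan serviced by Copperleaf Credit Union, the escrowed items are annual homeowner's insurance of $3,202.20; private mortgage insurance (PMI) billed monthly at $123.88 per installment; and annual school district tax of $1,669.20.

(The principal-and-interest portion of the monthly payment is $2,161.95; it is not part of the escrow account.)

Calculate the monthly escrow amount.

$529.83

Homeowner's insurance — $3,202.20
Private mortgage insurance (PMI) — $123.88 × 12 = $1,486.56
School district tax — $1,669.20
Total per year = $6,357.96
Monthly = $6,357.96 ÷ 12 = $529.83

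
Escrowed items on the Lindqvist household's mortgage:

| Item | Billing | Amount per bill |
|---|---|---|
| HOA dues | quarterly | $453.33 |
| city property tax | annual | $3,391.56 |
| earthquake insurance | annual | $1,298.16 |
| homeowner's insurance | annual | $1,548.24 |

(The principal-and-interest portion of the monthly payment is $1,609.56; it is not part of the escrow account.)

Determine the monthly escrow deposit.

$670.94

HOA dues: $453.33 × 4 = $1,813.32 per year
City property tax: $3,391.56 per year
Earthquake insurance: $1,298.16 per year
Homeowner's insurance: $1,548.24 per year
Combined annual = $8,051.28
Monthly escrow = $8,051.28 ÷ 12 = $670.94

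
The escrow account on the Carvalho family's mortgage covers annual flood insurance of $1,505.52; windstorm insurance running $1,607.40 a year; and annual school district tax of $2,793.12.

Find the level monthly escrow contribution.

$492.17

Flood insurance = $1,505.52 per year
Windstorm insurance = $1,607.40 per year
School district tax = $2,793.12 per year
Total per year = $1,505.52 + $1,607.40 + $2,793.12 = $5,906.04
Base monthly escrow = $5,906.04 ÷ 12 = $492.17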